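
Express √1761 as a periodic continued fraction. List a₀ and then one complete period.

a₀ = ⌊√1761⌋ = 41.
With m₀=0, d₀=1 and mₖ₊₁ = dₖaₖ − mₖ, dₖ₊₁ = (n − mₖ₊₁²)/dₖ, aₖ₊₁ = ⌊(a₀+mₖ₊₁)/dₖ₊₁⌋:
  k=1: m=41, d=80, a=1
  k=2: m=39, d=3, a=26
  k=3: m=39, d=80, a=1
  k=4: m=41, d=1, a=82
d=1 and a=2a₀=82 at k=4, so the next step gives (m, d) = (41, 80) again — its k=1 value — and the period has length 4.

[41; 1, 26, 1, 82]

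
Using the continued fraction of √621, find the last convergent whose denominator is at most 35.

√621 = [24; 1, 11, 2, 11, 1, 48, …] (period length 6).
Convergents:
  p_0/q_0 = 24/1
  p_1/q_1 = 25/1
  p_2/q_2 = 299/12
  p_3/q_3 = 623/25
  p_4/q_4 = 7152/287
q_3 = 25 ≤ 35 < 287 = q_4, so the answer is 623/25.

623/25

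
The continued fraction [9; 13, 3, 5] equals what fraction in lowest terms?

1933/213

Using pₖ = aₖpₖ₋₁ + pₖ₋₂ and qₖ = aₖqₖ₋₁ + qₖ₋₂:
  k=0: a=9, p=9, q=1
  k=1: a=13, p=118, q=13
  k=2: a=3, p=363, q=40
  k=3: a=5, p=1933, q=213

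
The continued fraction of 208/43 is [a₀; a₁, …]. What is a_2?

5

208 = 4·43 + 36   →  a_0 = 4
43 = 1·36 + 7   →  a_1 = 1
36 = 5·7 + 1   →  a_2 = 5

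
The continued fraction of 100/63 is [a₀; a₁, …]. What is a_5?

100 = 1·63 + 37   →  a_0 = 1
63 = 1·37 + 26   →  a_1 = 1
37 = 1·26 + 11   →  a_2 = 1
26 = 2·11 + 4   →  a_3 = 2
11 = 2·4 + 3   →  a_4 = 2
4 = 1·3 + 1   →  a_5 = 1

1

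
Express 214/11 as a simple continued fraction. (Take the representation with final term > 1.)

214 = 19·11 + 5
11 = 2·5 + 1
5 = 5·1 + 0  (stop)
So 214/11 = [19; 2, 5].

[19; 2, 5]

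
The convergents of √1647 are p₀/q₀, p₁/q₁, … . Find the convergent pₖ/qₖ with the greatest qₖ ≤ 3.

81/2

√1647 = [40; 1, 1, 2, 1, 1, 80, …] (period length 6).
Convergents:
  p_0/q_0 = 40/1
  p_1/q_1 = 41/1
  p_2/q_2 = 81/2
  p_3/q_3 = 203/5
q_2 = 2 ≤ 3 < 5 = q_3, so the answer is 81/2.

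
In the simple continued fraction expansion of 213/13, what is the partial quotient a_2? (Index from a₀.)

1

213 = 16·13 + 5   →  a_0 = 16
13 = 2·5 + 3   →  a_1 = 2
5 = 1·3 + 2   →  a_2 = 1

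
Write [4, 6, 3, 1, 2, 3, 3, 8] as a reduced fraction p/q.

Fold from the inside: start with 8/1.
  3 + 1/8 = 25/8
  3 + 8/25 = 83/25
  2 + 25/83 = 191/83
  1 + 83/191 = 274/191
  3 + 191/274 = 1013/274
  6 + 274/1013 = 6352/1013
  4 + 1013/6352 = 26421/6352

26421/6352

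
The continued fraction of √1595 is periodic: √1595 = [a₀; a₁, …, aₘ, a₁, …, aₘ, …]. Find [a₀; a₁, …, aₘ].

[39; 1, 14, 1, 78]

a₀ = ⌊√1595⌋ = 39.
With m₀=0, d₀=1 and mₖ₊₁ = dₖaₖ − mₖ, dₖ₊₁ = (n − mₖ₊₁²)/dₖ, aₖ₊₁ = ⌊(a₀+mₖ₊₁)/dₖ₊₁⌋:
  k=1: m=39, d=74, a=1
  k=2: m=35, d=5, a=14
  k=3: m=35, d=74, a=1
  k=4: m=39, d=1, a=78
d=1 and a=2a₀=78 at k=4, so the next step gives (m, d) = (39, 74) again — its k=1 value — and the period has length 4.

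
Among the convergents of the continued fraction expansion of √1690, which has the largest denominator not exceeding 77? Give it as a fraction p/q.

3001/73

√1690 = [41; 9, 8, 9, 82, …] (period length 4).
Convergents:
  p_0/q_0 = 41/1
  p_1/q_1 = 370/9
  p_2/q_2 = 3001/73
  p_3/q_3 = 27379/666
q_2 = 73 ≤ 77 < 666 = q_3, so the answer is 3001/73.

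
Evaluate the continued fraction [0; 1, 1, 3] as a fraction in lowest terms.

Using pₖ = aₖpₖ₋₁ + pₖ₋₂ and qₖ = aₖqₖ₋₁ + qₖ₋₂:
  k=0: a=0, p=0, q=1
  k=1: a=1, p=1, q=1
  k=2: a=1, p=1, q=2
  k=3: a=3, p=4, q=7

4/7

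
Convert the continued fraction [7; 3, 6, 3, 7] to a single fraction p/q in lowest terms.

Using pₖ = aₖpₖ₋₁ + pₖ₋₂ and qₖ = aₖqₖ₋₁ + qₖ₋₂:
  k=0: a=7, p=7, q=1
  k=1: a=3, p=22, q=3
  k=2: a=6, p=139, q=19
  k=3: a=3, p=439, q=60
  k=4: a=7, p=3212, q=439

3212/439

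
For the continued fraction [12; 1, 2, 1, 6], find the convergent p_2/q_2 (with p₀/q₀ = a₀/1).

38/3

Using pₖ = aₖpₖ₋₁ + pₖ₋₂, qₖ = aₖqₖ₋₁ + qₖ₋₂ (with p₋₁=1, p₋₂=0, q₋₁=0, q₋₂=1):
  k=0: a=12, p=12, q=1
  k=1: a=1, p=13, q=1
  k=2: a=2, p=38, q=3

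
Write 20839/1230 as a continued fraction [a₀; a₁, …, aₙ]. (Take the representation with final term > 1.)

[16; 1, 16, 3, 11, 2]

20839 = 16*1230 + 1159
1230 = 1*1159 + 71
1159 = 16*71 + 23
71 = 3*23 + 2
23 = 11*2 + 1
2 = 2*1 + 0  (stop)
So 20839/1230 = [16; 1, 16, 3, 11, 2].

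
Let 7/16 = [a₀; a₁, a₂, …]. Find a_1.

7 = 0·16 + 7   →  a_0 = 0
16 = 2·7 + 2   →  a_1 = 2

2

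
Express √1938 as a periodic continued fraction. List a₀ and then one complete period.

a₀ = ⌊√1938⌋ = 44.
With m₀=0, d₀=1 and mₖ₊₁ = dₖaₖ − mₖ, dₖ₊₁ = (n − mₖ₊₁²)/dₖ, aₖ₊₁ = ⌊(a₀+mₖ₊₁)/dₖ₊₁⌋:
  k=1: m=44, d=2, a=44
  k=2: m=44, d=1, a=88
d=1 and a=2a₀=88 at k=2, so the next step gives (m, d) = (44, 2) again — its k=1 value — and the period has length 2.

[44; 44, 88]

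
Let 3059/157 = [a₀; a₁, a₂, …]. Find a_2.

3059 = 19·157 + 76   →  a_0 = 19
157 = 2·76 + 5   →  a_1 = 2
76 = 15·5 + 1   →  a_2 = 15

15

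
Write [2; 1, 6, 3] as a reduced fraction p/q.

Fold from the inside: start with 3/1.
  6 + 1/3 = 19/3
  1 + 3/19 = 22/19
  2 + 19/22 = 63/22

63/22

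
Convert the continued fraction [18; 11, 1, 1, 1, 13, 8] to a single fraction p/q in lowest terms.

69793/3859

Fold from the inside: start with 8/1.
  13 + 1/8 = 105/8
  1 + 8/105 = 113/105
  1 + 105/113 = 218/113
  1 + 113/218 = 331/218
  11 + 218/331 = 3859/331
  18 + 331/3859 = 69793/3859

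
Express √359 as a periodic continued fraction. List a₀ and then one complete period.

[18; 1, 17, 1, 36]

a₀ = ⌊√359⌋ = 18.
With m₀=0, d₀=1 and mₖ₊₁ = dₖaₖ − mₖ, dₖ₊₁ = (n − mₖ₊₁²)/dₖ, aₖ₊₁ = ⌊(a₀+mₖ₊₁)/dₖ₊₁⌋:
  k=1: m=18, d=35, a=1
  k=2: m=17, d=2, a=17
  k=3: m=17, d=35, a=1
  k=4: m=18, d=1, a=36
d=1 and a=2a₀=36 at k=4, so the next step gives (m, d) = (18, 35) again — its k=1 value — and the period has length 4.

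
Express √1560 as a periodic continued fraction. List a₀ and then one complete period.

[39; 2, 78]

a₀ = ⌊√1560⌋ = 39.
With m₀=0, d₀=1 and mₖ₊₁ = dₖaₖ − mₖ, dₖ₊₁ = (n − mₖ₊₁²)/dₖ, aₖ₊₁ = ⌊(a₀+mₖ₊₁)/dₖ₊₁⌋:
  k=1: m=39, d=39, a=2
  k=2: m=39, d=1, a=78
d=1 and a=2a₀=78 at k=2, so the next step gives (m, d) = (39, 39) again — its k=1 value — and the period has length 2.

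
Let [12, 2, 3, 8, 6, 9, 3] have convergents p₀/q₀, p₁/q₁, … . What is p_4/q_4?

4413/355

Using pₖ = aₖpₖ₋₁ + pₖ₋₂, qₖ = aₖqₖ₋₁ + qₖ₋₂ (with p₋₁=1, p₋₂=0, q₋₁=0, q₋₂=1):
  k=0: a=12, p=12, q=1
  k=1: a=2, p=25, q=2
  k=2: a=3, p=87, q=7
  k=3: a=8, p=721, q=58
  k=4: a=6, p=4413, q=355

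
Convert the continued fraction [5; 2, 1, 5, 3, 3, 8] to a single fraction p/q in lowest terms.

7953/1486

Fold from the inside: start with 8/1.
  3 + 1/8 = 25/8
  3 + 8/25 = 83/25
  5 + 25/83 = 440/83
  1 + 83/440 = 523/440
  2 + 440/523 = 1486/523
  5 + 523/1486 = 7953/1486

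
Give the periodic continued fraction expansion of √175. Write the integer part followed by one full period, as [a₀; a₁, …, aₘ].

[13; 4, 2, 1, 2, 4, 26]

a₀ = ⌊√175⌋ = 13.
With m₀=0, d₀=1 and mₖ₊₁ = dₖaₖ − mₖ, dₖ₊₁ = (n − mₖ₊₁²)/dₖ, aₖ₊₁ = ⌊(a₀+mₖ₊₁)/dₖ₊₁⌋:
  k=1: m=13, d=6, a=4
  k=2: m=11, d=9, a=2
  k=3: m=7, d=14, a=1
  k=4: m=7, d=9, a=2
  k=5: m=11, d=6, a=4
  k=6: m=13, d=1, a=26
d=1 and a=2a₀=26 at k=6, so the next step gives (m, d) = (13, 6) again — its k=1 value — and the period has length 6.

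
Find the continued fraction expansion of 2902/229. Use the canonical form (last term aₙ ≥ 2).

2902 = 12×229 + 154
229 = 1×154 + 75
154 = 2×75 + 4
75 = 18×4 + 3
4 = 1×3 + 1
3 = 3×1 + 0  (stop)
So 2902/229 = [12; 1, 2, 18, 1, 3].

[12; 1, 2, 18, 1, 3]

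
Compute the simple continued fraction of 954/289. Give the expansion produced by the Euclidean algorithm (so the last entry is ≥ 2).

954 = 3*289 + 87
289 = 3*87 + 28
87 = 3*28 + 3
28 = 9*3 + 1
3 = 3*1 + 0  (stop)
So 954/289 = [3; 3, 3, 9, 3].

[3; 3, 3, 9, 3]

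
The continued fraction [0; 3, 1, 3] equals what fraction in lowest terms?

4/15

Fold from the inside: start with 3/1.
  1 + 1/3 = 4/3
  3 + 3/4 = 15/4
  0 + 4/15 = 4/15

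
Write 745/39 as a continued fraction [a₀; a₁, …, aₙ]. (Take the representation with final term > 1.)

[19; 9, 1, 3]

745 = 19*39 + 4
39 = 9*4 + 3
4 = 1*3 + 1
3 = 3*1 + 0  (stop)
So 745/39 = [19; 9, 1, 3].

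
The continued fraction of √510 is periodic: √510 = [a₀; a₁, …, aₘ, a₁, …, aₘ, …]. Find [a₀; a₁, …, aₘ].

a₀ = ⌊√510⌋ = 22.
With m₀=0, d₀=1 and mₖ₊₁ = dₖaₖ − mₖ, dₖ₊₁ = (n − mₖ₊₁²)/dₖ, aₖ₊₁ = ⌊(a₀+mₖ₊₁)/dₖ₊₁⌋:
  k=1: m=22, d=26, a=1
  k=2: m=4, d=19, a=1
  k=3: m=15, d=15, a=2
  k=4: m=15, d=19, a=1
  k=5: m=4, d=26, a=1
  k=6: m=22, d=1, a=44
d=1 and a=2a₀=44 at k=6, so the next step gives (m, d) = (22, 26) again — its k=1 value — and the period has length 6.

[22; 1, 1, 2, 1, 1, 44]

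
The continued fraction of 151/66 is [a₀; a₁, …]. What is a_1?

3

151 = 2·66 + 19   →  a_0 = 2
66 = 3·19 + 9   →  a_1 = 3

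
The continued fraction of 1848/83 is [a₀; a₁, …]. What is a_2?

1

1848 = 22·83 + 22   →  a_0 = 22
83 = 3·22 + 17   →  a_1 = 3
22 = 1·17 + 5   →  a_2 = 1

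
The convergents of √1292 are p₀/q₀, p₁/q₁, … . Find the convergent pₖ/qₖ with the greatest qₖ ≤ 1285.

45901/1277

√1292 = [35; 1, 16, 1, 70, …] (period length 4).
Convergents:
  p_0/q_0 = 35/1
  p_1/q_1 = 36/1
  p_2/q_2 = 611/17
  p_3/q_3 = 647/18
  p_4/q_4 = 45901/1277
  p_5/q_5 = 46548/1295
q_4 = 1277 ≤ 1285 < 1295 = q_5, so the answer is 45901/1277.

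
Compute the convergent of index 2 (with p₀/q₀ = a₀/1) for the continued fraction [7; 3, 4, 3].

Using pₖ = aₖpₖ₋₁ + pₖ₋₂, qₖ = aₖqₖ₋₁ + qₖ₋₂ (with p₋₁=1, p₋₂=0, q₋₁=0, q₋₂=1):
  k=0: a=7, p=7, q=1
  k=1: a=3, p=22, q=3
  k=2: a=4, p=95, q=13

95/13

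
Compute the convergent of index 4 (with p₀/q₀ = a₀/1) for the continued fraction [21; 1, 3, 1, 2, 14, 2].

Using pₖ = aₖpₖ₋₁ + pₖ₋₂, qₖ = aₖqₖ₋₁ + qₖ₋₂ (with p₋₁=1, p₋₂=0, q₋₁=0, q₋₂=1):
  k=0: a=21, p=21, q=1
  k=1: a=1, p=22, q=1
  k=2: a=3, p=87, q=4
  k=3: a=1, p=109, q=5
  k=4: a=2, p=305, q=14

305/14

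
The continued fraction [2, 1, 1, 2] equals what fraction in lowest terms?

Using pₖ = aₖpₖ₋₁ + pₖ₋₂ and qₖ = aₖqₖ₋₁ + qₖ₋₂:
  k=0: a=2, p=2, q=1
  k=1: a=1, p=3, q=1
  k=2: a=1, p=5, q=2
  k=3: a=2, p=13, q=5

13/5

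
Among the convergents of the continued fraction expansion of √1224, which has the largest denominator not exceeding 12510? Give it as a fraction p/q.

171395/4899

√1224 = [34; 1, 68, …] (period length 2).
Convergents:
  p_0/q_0 = 34/1
  p_1/q_1 = 35/1
  p_2/q_2 = 2414/69
  p_3/q_3 = 2449/70
  p_4/q_4 = 168946/4829
  p_5/q_5 = 171395/4899
  p_6/q_6 = 11823806/337961
q_5 = 4899 ≤ 12510 < 337961 = q_6, so the answer is 171395/4899.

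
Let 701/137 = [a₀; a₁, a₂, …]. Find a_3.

701 = 5·137 + 16   →  a_0 = 5
137 = 8·16 + 9   →  a_1 = 8
16 = 1·9 + 7   →  a_2 = 1
9 = 1·7 + 2   →  a_3 = 1

1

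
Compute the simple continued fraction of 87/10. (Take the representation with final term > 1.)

87 = 8·10 + 7
10 = 1·7 + 3
7 = 2·3 + 1
3 = 3·1 + 0  (stop)
So 87/10 = [8; 1, 2, 3].

[8; 1, 2, 3]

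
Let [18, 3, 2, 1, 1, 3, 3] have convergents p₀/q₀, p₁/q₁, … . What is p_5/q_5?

1116/61

Using pₖ = aₖpₖ₋₁ + pₖ₋₂, qₖ = aₖqₖ₋₁ + qₖ₋₂ (with p₋₁=1, p₋₂=0, q₋₁=0, q₋₂=1):
  k=0: a=18, p=18, q=1
  k=1: a=3, p=55, q=3
  k=2: a=2, p=128, q=7
  k=3: a=1, p=183, q=10
  k=4: a=1, p=311, q=17
  k=5: a=3, p=1116, q=61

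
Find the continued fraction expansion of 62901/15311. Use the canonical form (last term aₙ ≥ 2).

[4; 9, 4, 6, 8, 8]

62901 = 4·15311 + 1657
15311 = 9·1657 + 398
1657 = 4·398 + 65
398 = 6·65 + 8
65 = 8·8 + 1
8 = 8·1 + 0  (stop)
So 62901/15311 = [4; 9, 4, 6, 8, 8].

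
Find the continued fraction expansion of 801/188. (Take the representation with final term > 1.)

801 = 4*188 + 49
188 = 3*49 + 41
49 = 1*41 + 8
41 = 5*8 + 1
8 = 8*1 + 0  (stop)
So 801/188 = [4; 3, 1, 5, 8].

[4; 3, 1, 5, 8]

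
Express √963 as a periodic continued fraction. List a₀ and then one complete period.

[31; 31, 62]

a₀ = ⌊√963⌋ = 31.
With m₀=0, d₀=1 and mₖ₊₁ = dₖaₖ − mₖ, dₖ₊₁ = (n − mₖ₊₁²)/dₖ, aₖ₊₁ = ⌊(a₀+mₖ₊₁)/dₖ₊₁⌋:
  k=1: m=31, d=2, a=31
  k=2: m=31, d=1, a=62
d=1 and a=2a₀=62 at k=2, so the next step gives (m, d) = (31, 2) again — its k=1 value — and the period has length 2.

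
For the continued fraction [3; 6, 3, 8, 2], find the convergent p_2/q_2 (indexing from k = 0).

Using pₖ = aₖpₖ₋₁ + pₖ₋₂, qₖ = aₖqₖ₋₁ + qₖ₋₂ (with p₋₁=1, p₋₂=0, q₋₁=0, q₋₂=1):
  k=0: a=3, p=3, q=1
  k=1: a=6, p=19, q=6
  k=2: a=3, p=60, q=19

60/19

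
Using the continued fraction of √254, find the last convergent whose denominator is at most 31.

√254 = [15; 1, 14, 1, 30, …] (period length 4).
Convergents:
  p_0/q_0 = 15/1
  p_1/q_1 = 16/1
  p_2/q_2 = 239/15
  p_3/q_3 = 255/16
  p_4/q_4 = 7889/495
q_3 = 16 ≤ 31 < 495 = q_4, so the answer is 255/16.

255/16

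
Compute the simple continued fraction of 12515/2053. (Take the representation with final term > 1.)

12515 = 6*2053 + 197
2053 = 10*197 + 83
197 = 2*83 + 31
83 = 2*31 + 21
31 = 1*21 + 10
21 = 2*10 + 1
10 = 10*1 + 0  (stop)
So 12515/2053 = [6; 10, 2, 2, 1, 2, 10].

[6; 10, 2, 2, 1, 2, 10]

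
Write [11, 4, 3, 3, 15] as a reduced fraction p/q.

Fold from the inside: start with 15/1.
  3 + 1/15 = 46/15
  3 + 15/46 = 153/46
  4 + 46/153 = 658/153
  11 + 153/658 = 7391/658

7391/658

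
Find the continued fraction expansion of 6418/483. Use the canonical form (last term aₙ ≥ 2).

6418 = 13×483 + 139
483 = 3×139 + 66
139 = 2×66 + 7
66 = 9×7 + 3
7 = 2×3 + 1
3 = 3×1 + 0  (stop)
So 6418/483 = [13; 3, 2, 9, 2, 3].

[13; 3, 2, 9, 2, 3]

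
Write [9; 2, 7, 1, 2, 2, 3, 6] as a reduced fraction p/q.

23475/2479

Using pₖ = aₖpₖ₋₁ + pₖ₋₂ and qₖ = aₖqₖ₋₁ + qₖ₋₂:
  k=0: a=9, p=9, q=1
  k=1: a=2, p=19, q=2
  k=2: a=7, p=142, q=15
  k=3: a=1, p=161, q=17
  k=4: a=2, p=464, q=49
  k=5: a=2, p=1089, q=115
  k=6: a=3, p=3731, q=394
  k=7: a=6, p=23475, q=2479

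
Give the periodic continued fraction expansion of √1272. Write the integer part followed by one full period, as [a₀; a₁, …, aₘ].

a₀ = ⌊√1272⌋ = 35.
With m₀=0, d₀=1 and mₖ₊₁ = dₖaₖ − mₖ, dₖ₊₁ = (n − mₖ₊₁²)/dₖ, aₖ₊₁ = ⌊(a₀+mₖ₊₁)/dₖ₊₁⌋:
  k=1: m=35, d=47, a=1
  k=2: m=12, d=24, a=1
  k=3: m=12, d=47, a=1
  k=4: m=35, d=1, a=70
d=1 and a=2a₀=70 at k=4, so the next step gives (m, d) = (35, 47) again — its k=1 value — and the period has length 4.

[35; 1, 1, 1, 70]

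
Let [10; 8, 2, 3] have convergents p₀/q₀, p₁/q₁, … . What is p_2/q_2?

Using pₖ = aₖpₖ₋₁ + pₖ₋₂, qₖ = aₖqₖ₋₁ + qₖ₋₂ (with p₋₁=1, p₋₂=0, q₋₁=0, q₋₂=1):
  k=0: a=10, p=10, q=1
  k=1: a=8, p=81, q=8
  k=2: a=2, p=172, q=17

172/17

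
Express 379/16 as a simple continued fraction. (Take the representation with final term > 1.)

[23; 1, 2, 5]

379 = 23×16 + 11
16 = 1×11 + 5
11 = 2×5 + 1
5 = 5×1 + 0  (stop)
So 379/16 = [23; 1, 2, 5].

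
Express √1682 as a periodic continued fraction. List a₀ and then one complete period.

a₀ = ⌊√1682⌋ = 41.
With m₀=0, d₀=1 and mₖ₊₁ = dₖaₖ − mₖ, dₖ₊₁ = (n − mₖ₊₁²)/dₖ, aₖ₊₁ = ⌊(a₀+mₖ₊₁)/dₖ₊₁⌋:
  k=1: m=41, d=1, a=82
d=1 and a=2a₀=82 at k=1, so the next step gives (m, d) = (41, 1) again — its k=1 value — and the period has length 1.

[41; 82]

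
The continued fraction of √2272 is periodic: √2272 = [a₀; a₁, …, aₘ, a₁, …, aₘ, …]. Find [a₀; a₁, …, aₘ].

[47; 1, 1, 1, 94]

a₀ = ⌊√2272⌋ = 47.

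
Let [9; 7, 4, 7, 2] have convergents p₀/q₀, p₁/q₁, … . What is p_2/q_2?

Using pₖ = aₖpₖ₋₁ + pₖ₋₂, qₖ = aₖqₖ₋₁ + qₖ₋₂ (with p₋₁=1, p₋₂=0, q₋₁=0, q₋₂=1):
  k=0: a=9, p=9, q=1
  k=1: a=7, p=64, q=7
  k=2: a=4, p=265, q=29

265/29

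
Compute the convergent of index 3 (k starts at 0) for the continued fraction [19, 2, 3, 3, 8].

Using pₖ = aₖpₖ₋₁ + pₖ₋₂, qₖ = aₖqₖ₋₁ + qₖ₋₂ (with p₋₁=1, p₋₂=0, q₋₁=0, q₋₂=1):
  k=0: a=19, p=19, q=1
  k=1: a=2, p=39, q=2
  k=2: a=3, p=136, q=7
  k=3: a=3, p=447, q=23

447/23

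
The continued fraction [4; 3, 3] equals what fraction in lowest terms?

43/10

Fold from the inside: start with 3/1.
  3 + 1/3 = 10/3
  4 + 3/10 = 43/10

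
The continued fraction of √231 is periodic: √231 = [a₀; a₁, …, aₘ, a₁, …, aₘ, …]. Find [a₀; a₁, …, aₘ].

a₀ = ⌊√231⌋ = 15.
With m₀=0, d₀=1 and mₖ₊₁ = dₖaₖ − mₖ, dₖ₊₁ = (n − mₖ₊₁²)/dₖ, aₖ₊₁ = ⌊(a₀+mₖ₊₁)/dₖ₊₁⌋:
  k=1: m=15, d=6, a=5
  k=2: m=15, d=1, a=30
d=1 and a=2a₀=30 at k=2, so the next step gives (m, d) = (15, 6) again — its k=1 value — and the period has length 2.

[15; 5, 30]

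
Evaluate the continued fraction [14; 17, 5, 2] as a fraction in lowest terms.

2657/189

Fold from the inside: start with 2/1.
  5 + 1/2 = 11/2
  17 + 2/11 = 189/11
  14 + 11/189 = 2657/189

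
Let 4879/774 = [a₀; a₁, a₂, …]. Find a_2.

4879 = 6·774 + 235   →  a_0 = 6
774 = 3·235 + 69   →  a_1 = 3
235 = 3·69 + 28   →  a_2 = 3

3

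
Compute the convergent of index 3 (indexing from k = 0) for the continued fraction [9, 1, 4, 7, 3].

353/36

Using pₖ = aₖpₖ₋₁ + pₖ₋₂, qₖ = aₖqₖ₋₁ + qₖ₋₂ (with p₋₁=1, p₋₂=0, q₋₁=0, q₋₂=1):
  k=0: a=9, p=9, q=1
  k=1: a=1, p=10, q=1
  k=2: a=4, p=49, q=5
  k=3: a=7, p=353, q=36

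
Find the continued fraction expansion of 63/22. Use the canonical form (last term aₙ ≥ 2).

[2; 1, 6, 3]

63 = 2·22 + 19
22 = 1·19 + 3
19 = 6·3 + 1
3 = 3·1 + 0  (stop)
So 63/22 = [2; 1, 6, 3].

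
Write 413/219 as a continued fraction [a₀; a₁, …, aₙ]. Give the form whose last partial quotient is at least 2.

413 = 1*219 + 194
219 = 1*194 + 25
194 = 7*25 + 19
25 = 1*19 + 6
19 = 3*6 + 1
6 = 6*1 + 0  (stop)
So 413/219 = [1; 1, 7, 1, 3, 6].

[1; 1, 7, 1, 3, 6]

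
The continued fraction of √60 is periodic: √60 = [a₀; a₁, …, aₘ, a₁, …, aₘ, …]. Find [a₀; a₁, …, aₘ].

[7; 1, 2, 1, 14]

a₀ = ⌊√60⌋ = 7.
With m₀=0, d₀=1 and mₖ₊₁ = dₖaₖ − mₖ, dₖ₊₁ = (n − mₖ₊₁²)/dₖ, aₖ₊₁ = ⌊(a₀+mₖ₊₁)/dₖ₊₁⌋:
  k=1: m=7, d=11, a=1
  k=2: m=4, d=4, a=2
  k=3: m=4, d=11, a=1
  k=4: m=7, d=1, a=14
d=1 and a=2a₀=14 at k=4, so the next step gives (m, d) = (7, 11) again — its k=1 value — and the period has length 4.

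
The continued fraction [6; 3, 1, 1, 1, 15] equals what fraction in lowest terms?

Using pₖ = aₖpₖ₋₁ + pₖ₋₂ and qₖ = aₖqₖ₋₁ + qₖ₋₂:
  k=0: a=6, p=6, q=1
  k=1: a=3, p=19, q=3
  k=2: a=1, p=25, q=4
  k=3: a=1, p=44, q=7
  k=4: a=1, p=69, q=11
  k=5: a=15, p=1079, q=172

1079/172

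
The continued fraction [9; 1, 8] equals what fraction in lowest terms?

Fold from the inside: start with 8/1.
  1 + 1/8 = 9/8
  9 + 8/9 = 89/9

89/9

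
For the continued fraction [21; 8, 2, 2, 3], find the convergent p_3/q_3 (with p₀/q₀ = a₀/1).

Using pₖ = aₖpₖ₋₁ + pₖ₋₂, qₖ = aₖqₖ₋₁ + qₖ₋₂ (with p₋₁=1, p₋₂=0, q₋₁=0, q₋₂=1):
  k=0: a=21, p=21, q=1
  k=1: a=8, p=169, q=8
  k=2: a=2, p=359, q=17
  k=3: a=2, p=887, q=42

887/42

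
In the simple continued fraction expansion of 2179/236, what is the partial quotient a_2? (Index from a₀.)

2179 = 9·236 + 55   →  a_0 = 9
236 = 4·55 + 16   →  a_1 = 4
55 = 3·16 + 7   →  a_2 = 3

3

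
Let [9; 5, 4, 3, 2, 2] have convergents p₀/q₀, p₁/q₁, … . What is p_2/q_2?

193/21

Using pₖ = aₖpₖ₋₁ + pₖ₋₂, qₖ = aₖqₖ₋₁ + qₖ₋₂ (with p₋₁=1, p₋₂=0, q₋₁=0, q₋₂=1):
  k=0: a=9, p=9, q=1
  k=1: a=5, p=46, q=5
  k=2: a=4, p=193, q=21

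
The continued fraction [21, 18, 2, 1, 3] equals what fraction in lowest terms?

Using pₖ = aₖpₖ₋₁ + pₖ₋₂ and qₖ = aₖqₖ₋₁ + qₖ₋₂:
  k=0: a=21, p=21, q=1
  k=1: a=18, p=379, q=18
  k=2: a=2, p=779, q=37
  k=3: a=1, p=1158, q=55
  k=4: a=3, p=4253, q=202

4253/202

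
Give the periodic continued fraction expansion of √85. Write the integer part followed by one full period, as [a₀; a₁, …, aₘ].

[9; 4, 1, 1, 4, 18]

a₀ = ⌊√85⌋ = 9.
With m₀=0, d₀=1 and mₖ₊₁ = dₖaₖ − mₖ, dₖ₊₁ = (n − mₖ₊₁²)/dₖ, aₖ₊₁ = ⌊(a₀+mₖ₊₁)/dₖ₊₁⌋:
  k=1: m=9, d=4, a=4
  k=2: m=7, d=9, a=1
  k=3: m=2, d=9, a=1
  k=4: m=7, d=4, a=4
  k=5: m=9, d=1, a=18
d=1 and a=2a₀=18 at k=5, so the next step gives (m, d) = (9, 4) again — its k=1 value — and the period has length 5.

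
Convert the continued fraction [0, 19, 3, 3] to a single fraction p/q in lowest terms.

10/193

Using pₖ = aₖpₖ₋₁ + pₖ₋₂ and qₖ = aₖqₖ₋₁ + qₖ₋₂:
  k=0: a=0, p=0, q=1
  k=1: a=19, p=1, q=19
  k=2: a=3, p=3, q=58
  k=3: a=3, p=10, q=193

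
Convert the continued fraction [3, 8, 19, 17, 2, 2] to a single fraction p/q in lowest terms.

41711/13351

Using pₖ = aₖpₖ₋₁ + pₖ₋₂ and qₖ = aₖqₖ₋₁ + qₖ₋₂:
  k=0: a=3, p=3, q=1
  k=1: a=8, p=25, q=8
  k=2: a=19, p=478, q=153
  k=3: a=17, p=8151, q=2609
  k=4: a=2, p=16780, q=5371
  k=5: a=2, p=41711, q=13351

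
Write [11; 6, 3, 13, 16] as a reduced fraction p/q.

Using pₖ = aₖpₖ₋₁ + pₖ₋₂ and qₖ = aₖqₖ₋₁ + qₖ₋₂:
  k=0: a=11, p=11, q=1
  k=1: a=6, p=67, q=6
  k=2: a=3, p=212, q=19
  k=3: a=13, p=2823, q=253
  k=4: a=16, p=45380, q=4067

45380/4067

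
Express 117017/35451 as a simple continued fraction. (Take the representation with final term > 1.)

117017 = 3×35451 + 10664
35451 = 3×10664 + 3459
10664 = 3×3459 + 287
3459 = 12×287 + 15
287 = 19×15 + 2
15 = 7×2 + 1
2 = 2×1 + 0  (stop)
So 117017/35451 = [3; 3, 3, 12, 19, 7, 2].

[3; 3, 3, 12, 19, 7, 2]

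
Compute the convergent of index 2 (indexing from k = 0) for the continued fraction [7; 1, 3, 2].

31/4

Using pₖ = aₖpₖ₋₁ + pₖ₋₂, qₖ = aₖqₖ₋₁ + qₖ₋₂ (with p₋₁=1, p₋₂=0, q₋₁=0, q₋₂=1):
  k=0: a=7, p=7, q=1
  k=1: a=1, p=8, q=1
  k=2: a=3, p=31, q=4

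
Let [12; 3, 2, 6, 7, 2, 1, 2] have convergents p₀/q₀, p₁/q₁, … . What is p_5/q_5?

8467/689

Using pₖ = aₖpₖ₋₁ + pₖ₋₂, qₖ = aₖqₖ₋₁ + qₖ₋₂ (with p₋₁=1, p₋₂=0, q₋₁=0, q₋₂=1):
  k=0: a=12, p=12, q=1
  k=1: a=3, p=37, q=3
  k=2: a=2, p=86, q=7
  k=3: a=6, p=553, q=45
  k=4: a=7, p=3957, q=322
  k=5: a=2, p=8467, q=689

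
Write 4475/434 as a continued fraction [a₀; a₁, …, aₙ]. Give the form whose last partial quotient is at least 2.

4475 = 10*434 + 135
434 = 3*135 + 29
135 = 4*29 + 19
29 = 1*19 + 10
19 = 1*10 + 9
10 = 1*9 + 1
9 = 9*1 + 0  (stop)
So 4475/434 = [10; 3, 4, 1, 1, 1, 9].

[10; 3, 4, 1, 1, 1, 9]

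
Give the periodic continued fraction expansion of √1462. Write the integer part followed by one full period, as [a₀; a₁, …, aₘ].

[38; 4, 4, 4, 76]

a₀ = ⌊√1462⌋ = 38.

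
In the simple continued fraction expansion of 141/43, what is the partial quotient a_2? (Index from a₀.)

141 = 3·43 + 12   →  a_0 = 3
43 = 3·12 + 7   →  a_1 = 3
12 = 1·7 + 5   →  a_2 = 1

1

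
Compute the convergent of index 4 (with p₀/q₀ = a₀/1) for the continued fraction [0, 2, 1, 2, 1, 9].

4/11

Using pₖ = aₖpₖ₋₁ + pₖ₋₂, qₖ = aₖqₖ₋₁ + qₖ₋₂ (with p₋₁=1, p₋₂=0, q₋₁=0, q₋₂=1):
  k=0: a=0, p=0, q=1
  k=1: a=2, p=1, q=2
  k=2: a=1, p=1, q=3
  k=3: a=2, p=3, q=8
  k=4: a=1, p=4, q=11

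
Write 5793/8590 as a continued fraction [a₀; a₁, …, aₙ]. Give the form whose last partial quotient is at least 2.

[0; 1, 2, 14, 18, 11]

5793 = 0·8590 + 5793
8590 = 1·5793 + 2797
5793 = 2·2797 + 199
2797 = 14·199 + 11
199 = 18·11 + 1
11 = 11·1 + 0  (stop)
So 5793/8590 = [0; 1, 2, 14, 18, 11].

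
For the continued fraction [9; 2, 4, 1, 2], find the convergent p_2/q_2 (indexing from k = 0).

85/9

Using pₖ = aₖpₖ₋₁ + pₖ₋₂, qₖ = aₖqₖ₋₁ + qₖ₋₂ (with p₋₁=1, p₋₂=0, q₋₁=0, q₋₂=1):
  k=0: a=9, p=9, q=1
  k=1: a=2, p=19, q=2
  k=2: a=4, p=85, q=9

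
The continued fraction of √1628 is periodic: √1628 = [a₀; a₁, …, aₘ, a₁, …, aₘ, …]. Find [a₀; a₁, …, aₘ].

[40; 2, 1, 6, 1, 2, 80]

a₀ = ⌊√1628⌋ = 40.
With m₀=0, d₀=1 and mₖ₊₁ = dₖaₖ − mₖ, dₖ₊₁ = (n − mₖ₊₁²)/dₖ, aₖ₊₁ = ⌊(a₀+mₖ₊₁)/dₖ₊₁⌋:
  k=1: m=40, d=28, a=2
  k=2: m=16, d=49, a=1
  k=3: m=33, d=11, a=6
  k=4: m=33, d=49, a=1
  k=5: m=16, d=28, a=2
  k=6: m=40, d=1, a=80
d=1 and a=2a₀=80 at k=6, so the next step gives (m, d) = (40, 28) again — its k=1 value — and the period has length 6.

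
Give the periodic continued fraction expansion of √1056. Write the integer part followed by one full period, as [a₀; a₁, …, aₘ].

a₀ = ⌊√1056⌋ = 32.
With m₀=0, d₀=1 and mₖ₊₁ = dₖaₖ − mₖ, dₖ₊₁ = (n − mₖ₊₁²)/dₖ, aₖ₊₁ = ⌊(a₀+mₖ₊₁)/dₖ₊₁⌋:
  k=1: m=32, d=32, a=2
  k=2: m=32, d=1, a=64
d=1 and a=2a₀=64 at k=2, so the next step gives (m, d) = (32, 32) again — its k=1 value — and the period has length 2.

[32; 2, 64]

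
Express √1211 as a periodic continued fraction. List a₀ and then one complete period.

a₀ = ⌊√1211⌋ = 34.
With m₀=0, d₀=1 and mₖ₊₁ = dₖaₖ − mₖ, dₖ₊₁ = (n − mₖ₊₁²)/dₖ, aₖ₊₁ = ⌊(a₀+mₖ₊₁)/dₖ₊₁⌋:
  k=1: m=34, d=55, a=1
  k=2: m=21, d=14, a=3
  k=3: m=21, d=55, a=1
  k=4: m=34, d=1, a=68
d=1 and a=2a₀=68 at k=4, so the next step gives (m, d) = (34, 55) again — its k=1 value — and the period has length 4.

[34; 1, 3, 1, 68]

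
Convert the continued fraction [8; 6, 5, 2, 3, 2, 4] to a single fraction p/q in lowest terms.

Using pₖ = aₖpₖ₋₁ + pₖ₋₂ and qₖ = aₖqₖ₋₁ + qₖ₋₂:
  k=0: a=8, p=8, q=1
  k=1: a=6, p=49, q=6
  k=2: a=5, p=253, q=31
  k=3: a=2, p=555, q=68
  k=4: a=3, p=1918, q=235
  k=5: a=2, p=4391, q=538
  k=6: a=4, p=19482, q=2387

19482/2387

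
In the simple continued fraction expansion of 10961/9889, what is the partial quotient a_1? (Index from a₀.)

10961 = 1·9889 + 1072   →  a_0 = 1
9889 = 9·1072 + 241   →  a_1 = 9

9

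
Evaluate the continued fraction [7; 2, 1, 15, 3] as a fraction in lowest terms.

Fold from the inside: start with 3/1.
  15 + 1/3 = 46/3
  1 + 3/46 = 49/46
  2 + 46/49 = 144/49
  7 + 49/144 = 1057/144

1057/144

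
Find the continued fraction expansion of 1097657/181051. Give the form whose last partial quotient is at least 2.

1097657 = 6×181051 + 11351
181051 = 15×11351 + 10786
11351 = 1×10786 + 565
10786 = 19×565 + 51
565 = 11×51 + 4
51 = 12×4 + 3
4 = 1×3 + 1
3 = 3×1 + 0  (stop)
So 1097657/181051 = [6; 15, 1, 19, 11, 12, 1, 3].

[6; 15, 1, 19, 11, 12, 1, 3]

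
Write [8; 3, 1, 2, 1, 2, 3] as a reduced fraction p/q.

1141/138

Fold from the inside: start with 3/1.
  2 + 1/3 = 7/3
  1 + 3/7 = 10/7
  2 + 7/10 = 27/10
  1 + 10/27 = 37/27
  3 + 27/37 = 138/37
  8 + 37/138 = 1141/138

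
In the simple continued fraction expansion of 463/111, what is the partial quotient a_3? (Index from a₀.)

463 = 4·111 + 19   →  a_0 = 4
111 = 5·19 + 16   →  a_1 = 5
19 = 1·16 + 3   →  a_2 = 1
16 = 5·3 + 1   →  a_3 = 5

5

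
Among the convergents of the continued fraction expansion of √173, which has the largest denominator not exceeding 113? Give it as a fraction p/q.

√173 = [13; 6, 1, 1, 6, 26, …] (period length 5).
Convergents:
  p_0/q_0 = 13/1
  p_1/q_1 = 79/6
  p_2/q_2 = 92/7
  p_3/q_3 = 171/13
  p_4/q_4 = 1118/85
  p_5/q_5 = 29239/2223
q_4 = 85 ≤ 113 < 2223 = q_5, so the answer is 1118/85.

1118/85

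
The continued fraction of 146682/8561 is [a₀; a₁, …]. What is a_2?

146682 = 17·8561 + 1145   →  a_0 = 17
8561 = 7·1145 + 546   →  a_1 = 7
1145 = 2·546 + 53   →  a_2 = 2

2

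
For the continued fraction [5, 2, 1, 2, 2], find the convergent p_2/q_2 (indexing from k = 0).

16/3

Using pₖ = aₖpₖ₋₁ + pₖ₋₂, qₖ = aₖqₖ₋₁ + qₖ₋₂ (with p₋₁=1, p₋₂=0, q₋₁=0, q₋₂=1):
  k=0: a=5, p=5, q=1
  k=1: a=2, p=11, q=2
  k=2: a=1, p=16, q=3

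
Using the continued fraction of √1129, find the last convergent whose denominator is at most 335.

√1129 = [33; 1, 1, 1, 1, 66, …] (period length 5).
Convergents:
  p_0/q_0 = 33/1
  p_1/q_1 = 34/1
  p_2/q_2 = 67/2
  p_3/q_3 = 101/3
  p_4/q_4 = 168/5
  p_5/q_5 = 11189/333
  p_6/q_6 = 11357/338
q_5 = 333 ≤ 335 < 338 = q_6, so the answer is 11189/333.

11189/333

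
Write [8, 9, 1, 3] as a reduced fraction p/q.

Using pₖ = aₖpₖ₋₁ + pₖ₋₂ and qₖ = aₖqₖ₋₁ + qₖ₋₂:
  k=0: a=8, p=8, q=1
  k=1: a=9, p=73, q=9
  k=2: a=1, p=81, q=10
  k=3: a=3, p=316, q=39

316/39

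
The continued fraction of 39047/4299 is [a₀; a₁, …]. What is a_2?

39047 = 9·4299 + 356   →  a_0 = 9
4299 = 12·356 + 27   →  a_1 = 12
356 = 13·27 + 5   →  a_2 = 13

13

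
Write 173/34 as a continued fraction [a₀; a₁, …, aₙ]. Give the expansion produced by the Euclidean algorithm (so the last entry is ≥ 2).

[5; 11, 3]

173 = 5×34 + 3
34 = 11×3 + 1
3 = 3×1 + 0  (stop)
So 173/34 = [5; 11, 3].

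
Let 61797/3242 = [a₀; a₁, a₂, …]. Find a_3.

61797 = 19·3242 + 199   →  a_0 = 19
3242 = 16·199 + 58   →  a_1 = 16
199 = 3·58 + 25   →  a_2 = 3
58 = 2·25 + 8   →  a_3 = 2

2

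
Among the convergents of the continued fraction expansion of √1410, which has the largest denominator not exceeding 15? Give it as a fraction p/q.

√1410 = [37; 1, 1, 4, 1, 1, 74, …] (period length 6).
Convergents:
  p_0/q_0 = 37/1
  p_1/q_1 = 38/1
  p_2/q_2 = 75/2
  p_3/q_3 = 338/9
  p_4/q_4 = 413/11
  p_5/q_5 = 751/20
q_4 = 11 ≤ 15 < 20 = q_5, so the answer is 413/11.

413/11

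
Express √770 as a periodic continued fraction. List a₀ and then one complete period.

a₀ = ⌊√770⌋ = 27.

[27; 1, 2, 1, 54]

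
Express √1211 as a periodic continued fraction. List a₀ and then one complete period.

a₀ = ⌊√1211⌋ = 34.
With m₀=0, d₀=1 and mₖ₊₁ = dₖaₖ − mₖ, dₖ₊₁ = (n − mₖ₊₁²)/dₖ, aₖ₊₁ = ⌊(a₀+mₖ₊₁)/dₖ₊₁⌋:
  k=1: m=34, d=55, a=1
  k=2: m=21, d=14, a=3
  k=3: m=21, d=55, a=1
  k=4: m=34, d=1, a=68
d=1 and a=2a₀=68 at k=4, so the next step gives (m, d) = (34, 55) again — its k=1 value — and the period has length 4.

[34; 1, 3, 1, 68]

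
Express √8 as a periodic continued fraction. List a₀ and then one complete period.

a₀ = ⌊√8⌋ = 2.
With m₀=0, d₀=1 and mₖ₊₁ = dₖaₖ − mₖ, dₖ₊₁ = (n − mₖ₊₁²)/dₖ, aₖ₊₁ = ⌊(a₀+mₖ₊₁)/dₖ₊₁⌋:
  k=1: m=2, d=4, a=1
  k=2: m=2, d=1, a=4
d=1 and a=2a₀=4 at k=2, so the next step gives (m, d) = (2, 4) again — its k=1 value — and the period has length 2.

[2; 1, 4]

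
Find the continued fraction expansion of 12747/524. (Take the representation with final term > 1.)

[24; 3, 15, 1, 1, 5]

12747 = 24·524 + 171
524 = 3·171 + 11
171 = 15·11 + 6
11 = 1·6 + 5
6 = 1·5 + 1
5 = 5·1 + 0  (stop)
So 12747/524 = [24; 3, 15, 1, 1, 5].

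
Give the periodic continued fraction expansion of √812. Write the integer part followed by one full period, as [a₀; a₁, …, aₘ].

a₀ = ⌊√812⌋ = 28.
With m₀=0, d₀=1 and mₖ₊₁ = dₖaₖ − mₖ, dₖ₊₁ = (n − mₖ₊₁²)/dₖ, aₖ₊₁ = ⌊(a₀+mₖ₊₁)/dₖ₊₁⌋:
  k=1: m=28, d=28, a=2
  k=2: m=28, d=1, a=56
d=1 and a=2a₀=56 at k=2, so the next step gives (m, d) = (28, 28) again — its k=1 value — and the period has length 2.

[28; 2, 56]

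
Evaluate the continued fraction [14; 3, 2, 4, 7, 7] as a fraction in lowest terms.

Fold from the inside: start with 7/1.
  7 + 1/7 = 50/7
  4 + 7/50 = 207/50
  2 + 50/207 = 464/207
  3 + 207/464 = 1599/464
  14 + 464/1599 = 22850/1599

22850/1599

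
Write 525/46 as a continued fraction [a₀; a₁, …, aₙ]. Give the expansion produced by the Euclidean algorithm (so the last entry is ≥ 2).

[11; 2, 2, 2, 1, 2]

525 = 11×46 + 19
46 = 2×19 + 8
19 = 2×8 + 3
8 = 2×3 + 2
3 = 1×2 + 1
2 = 2×1 + 0  (stop)
So 525/46 = [11; 2, 2, 2, 1, 2].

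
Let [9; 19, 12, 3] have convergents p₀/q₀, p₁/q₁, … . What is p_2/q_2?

2073/229

Using pₖ = aₖpₖ₋₁ + pₖ₋₂, qₖ = aₖqₖ₋₁ + qₖ₋₂ (with p₋₁=1, p₋₂=0, q₋₁=0, q₋₂=1):
  k=0: a=9, p=9, q=1
  k=1: a=19, p=172, q=19
  k=2: a=12, p=2073, q=229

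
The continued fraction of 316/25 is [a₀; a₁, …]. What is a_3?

316 = 12·25 + 16   →  a_0 = 12
25 = 1·16 + 9   →  a_1 = 1
16 = 1·9 + 7   →  a_2 = 1
9 = 1·7 + 2   →  a_3 = 1

1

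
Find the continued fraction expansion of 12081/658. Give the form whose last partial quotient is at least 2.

12081 = 18*658 + 237
658 = 2*237 + 184
237 = 1*184 + 53
184 = 3*53 + 25
53 = 2*25 + 3
25 = 8*3 + 1
3 = 3*1 + 0  (stop)
So 12081/658 = [18; 2, 1, 3, 2, 8, 3].

[18; 2, 1, 3, 2, 8, 3]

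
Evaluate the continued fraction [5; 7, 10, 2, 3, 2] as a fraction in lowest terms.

Fold from the inside: start with 2/1.
  3 + 1/2 = 7/2
  2 + 2/7 = 16/7
  10 + 7/16 = 167/16
  7 + 16/167 = 1185/167
  5 + 167/1185 = 6092/1185

6092/1185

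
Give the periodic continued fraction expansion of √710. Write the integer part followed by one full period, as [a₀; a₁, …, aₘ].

a₀ = ⌊√710⌋ = 26.
With m₀=0, d₀=1 and mₖ₊₁ = dₖaₖ − mₖ, dₖ₊₁ = (n − mₖ₊₁²)/dₖ, aₖ₊₁ = ⌊(a₀+mₖ₊₁)/dₖ₊₁⌋:
  k=1: m=26, d=34, a=1
  k=2: m=8, d=19, a=1
  k=3: m=11, d=31, a=1
  k=4: m=20, d=10, a=4
  k=5: m=20, d=31, a=1
  k=6: m=11, d=19, a=1
  k=7: m=8, d=34, a=1
  k=8: m=26, d=1, a=52
d=1 and a=2a₀=52 at k=8, so the next step gives (m, d) = (26, 34) again — its k=1 value — and the period has length 8.

[26; 1, 1, 1, 4, 1, 1, 1, 52]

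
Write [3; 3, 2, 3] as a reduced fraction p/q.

79/24

Fold from the inside: start with 3/1.
  2 + 1/3 = 7/3
  3 + 3/7 = 24/7
  3 + 7/24 = 79/24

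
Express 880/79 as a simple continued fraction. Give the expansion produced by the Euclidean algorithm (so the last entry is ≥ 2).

[11; 7, 5, 2]

880 = 11*79 + 11
79 = 7*11 + 2
11 = 5*2 + 1
2 = 2*1 + 0  (stop)
So 880/79 = [11; 7, 5, 2].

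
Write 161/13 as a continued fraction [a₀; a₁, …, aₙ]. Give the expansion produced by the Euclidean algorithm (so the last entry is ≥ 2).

[12; 2, 1, 1, 2]

161 = 12×13 + 5
13 = 2×5 + 3
5 = 1×3 + 2
3 = 1×2 + 1
2 = 2×1 + 0  (stop)
So 161/13 = [12; 2, 1, 1, 2].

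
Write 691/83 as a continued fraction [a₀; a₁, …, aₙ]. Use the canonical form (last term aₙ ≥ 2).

[8; 3, 13, 2]

691 = 8·83 + 27
83 = 3·27 + 2
27 = 13·2 + 1
2 = 2·1 + 0  (stop)
So 691/83 = [8; 3, 13, 2].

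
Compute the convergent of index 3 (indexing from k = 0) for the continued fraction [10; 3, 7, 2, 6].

485/47

Using pₖ = aₖpₖ₋₁ + pₖ₋₂, qₖ = aₖqₖ₋₁ + qₖ₋₂ (with p₋₁=1, p₋₂=0, q₋₁=0, q₋₂=1):
  k=0: a=10, p=10, q=1
  k=1: a=3, p=31, q=3
  k=2: a=7, p=227, q=22
  k=3: a=2, p=485, q=47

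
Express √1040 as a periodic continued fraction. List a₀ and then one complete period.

[32; 4, 64]

a₀ = ⌊√1040⌋ = 32.
With m₀=0, d₀=1 and mₖ₊₁ = dₖaₖ − mₖ, dₖ₊₁ = (n − mₖ₊₁²)/dₖ, aₖ₊₁ = ⌊(a₀+mₖ₊₁)/dₖ₊₁⌋:
  k=1: m=32, d=16, a=4
  k=2: m=32, d=1, a=64
d=1 and a=2a₀=64 at k=2, so the next step gives (m, d) = (32, 16) again — its k=1 value — and the period has length 2.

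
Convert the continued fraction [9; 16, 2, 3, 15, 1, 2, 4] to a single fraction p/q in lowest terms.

Fold from the inside: start with 4/1.
  2 + 1/4 = 9/4
  1 + 4/9 = 13/9
  15 + 9/13 = 204/13
  3 + 13/204 = 625/204
  2 + 204/625 = 1454/625
  16 + 625/1454 = 23889/1454
  9 + 1454/23889 = 216455/23889

216455/23889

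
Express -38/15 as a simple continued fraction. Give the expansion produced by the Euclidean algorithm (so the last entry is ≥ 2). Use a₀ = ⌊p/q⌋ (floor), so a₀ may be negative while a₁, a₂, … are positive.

[-3; 2, 7]

-38 = -3*15 + 7
15 = 2*7 + 1
7 = 7*1 + 0  (stop)
So -38/15 = [-3; 2, 7].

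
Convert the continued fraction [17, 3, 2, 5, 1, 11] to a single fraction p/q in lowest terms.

9215/533

Using pₖ = aₖpₖ₋₁ + pₖ₋₂ and qₖ = aₖqₖ₋₁ + qₖ₋₂:
  k=0: a=17, p=17, q=1
  k=1: a=3, p=52, q=3
  k=2: a=2, p=121, q=7
  k=3: a=5, p=657, q=38
  k=4: a=1, p=778, q=45
  k=5: a=11, p=9215, q=533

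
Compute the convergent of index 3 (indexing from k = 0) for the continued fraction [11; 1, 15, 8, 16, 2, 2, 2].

1540/129

Using pₖ = aₖpₖ₋₁ + pₖ₋₂, qₖ = aₖqₖ₋₁ + qₖ₋₂ (with p₋₁=1, p₋₂=0, q₋₁=0, q₋₂=1):
  k=0: a=11, p=11, q=1
  k=1: a=1, p=12, q=1
  k=2: a=15, p=191, q=16
  k=3: a=8, p=1540, q=129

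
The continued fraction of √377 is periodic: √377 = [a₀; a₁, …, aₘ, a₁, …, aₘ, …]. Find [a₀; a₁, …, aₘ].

a₀ = ⌊√377⌋ = 19.
With m₀=0, d₀=1 and mₖ₊₁ = dₖaₖ − mₖ, dₖ₊₁ = (n − mₖ₊₁²)/dₖ, aₖ₊₁ = ⌊(a₀+mₖ₊₁)/dₖ₊₁⌋:
  k=1: m=19, d=16, a=2
  k=2: m=13, d=13, a=2
  k=3: m=13, d=16, a=2
  k=4: m=19, d=1, a=38
d=1 and a=2a₀=38 at k=4, so the next step gives (m, d) = (19, 16) again — its k=1 value — and the period has length 4.

[19; 2, 2, 2, 38]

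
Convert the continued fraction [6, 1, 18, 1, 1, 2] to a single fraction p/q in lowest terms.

681/98

Fold from the inside: start with 2/1.
  1 + 1/2 = 3/2
  1 + 2/3 = 5/3
  18 + 3/5 = 93/5
  1 + 5/93 = 98/93
  6 + 93/98 = 681/98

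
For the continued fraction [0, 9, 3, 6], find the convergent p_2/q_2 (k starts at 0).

3/28

Using pₖ = aₖpₖ₋₁ + pₖ₋₂, qₖ = aₖqₖ₋₁ + qₖ₋₂ (with p₋₁=1, p₋₂=0, q₋₁=0, q₋₂=1):
  k=0: a=0, p=0, q=1
  k=1: a=9, p=1, q=9
  k=2: a=3, p=3, q=28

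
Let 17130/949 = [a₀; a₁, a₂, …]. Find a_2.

17130 = 18·949 + 48   →  a_0 = 18
949 = 19·48 + 37   →  a_1 = 19
48 = 1·37 + 11   →  a_2 = 1

1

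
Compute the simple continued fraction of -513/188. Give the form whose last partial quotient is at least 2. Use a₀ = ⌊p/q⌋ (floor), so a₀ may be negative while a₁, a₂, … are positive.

-513 = -3*188 + 51
188 = 3*51 + 35
51 = 1*35 + 16
35 = 2*16 + 3
16 = 5*3 + 1
3 = 3*1 + 0  (stop)
So -513/188 = [-3; 3, 1, 2, 5, 3].

[-3; 3, 1, 2, 5, 3]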